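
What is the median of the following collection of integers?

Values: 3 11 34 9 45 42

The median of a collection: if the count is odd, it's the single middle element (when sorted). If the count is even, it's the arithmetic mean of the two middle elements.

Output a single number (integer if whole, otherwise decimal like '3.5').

Answer: 22.5

Derivation:
Step 1: insert 3 -> lo=[3] (size 1, max 3) hi=[] (size 0) -> median=3
Step 2: insert 11 -> lo=[3] (size 1, max 3) hi=[11] (size 1, min 11) -> median=7
Step 3: insert 34 -> lo=[3, 11] (size 2, max 11) hi=[34] (size 1, min 34) -> median=11
Step 4: insert 9 -> lo=[3, 9] (size 2, max 9) hi=[11, 34] (size 2, min 11) -> median=10
Step 5: insert 45 -> lo=[3, 9, 11] (size 3, max 11) hi=[34, 45] (size 2, min 34) -> median=11
Step 6: insert 42 -> lo=[3, 9, 11] (size 3, max 11) hi=[34, 42, 45] (size 3, min 34) -> median=22.5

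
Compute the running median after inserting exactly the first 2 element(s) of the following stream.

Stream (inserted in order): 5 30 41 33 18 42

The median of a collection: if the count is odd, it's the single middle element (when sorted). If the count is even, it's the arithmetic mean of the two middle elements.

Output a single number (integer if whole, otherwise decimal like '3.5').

Answer: 17.5

Derivation:
Step 1: insert 5 -> lo=[5] (size 1, max 5) hi=[] (size 0) -> median=5
Step 2: insert 30 -> lo=[5] (size 1, max 5) hi=[30] (size 1, min 30) -> median=17.5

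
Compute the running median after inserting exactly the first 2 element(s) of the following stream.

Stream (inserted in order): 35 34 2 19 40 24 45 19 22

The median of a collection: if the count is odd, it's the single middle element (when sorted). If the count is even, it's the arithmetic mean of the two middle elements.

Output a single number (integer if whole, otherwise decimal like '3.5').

Step 1: insert 35 -> lo=[35] (size 1, max 35) hi=[] (size 0) -> median=35
Step 2: insert 34 -> lo=[34] (size 1, max 34) hi=[35] (size 1, min 35) -> median=34.5

Answer: 34.5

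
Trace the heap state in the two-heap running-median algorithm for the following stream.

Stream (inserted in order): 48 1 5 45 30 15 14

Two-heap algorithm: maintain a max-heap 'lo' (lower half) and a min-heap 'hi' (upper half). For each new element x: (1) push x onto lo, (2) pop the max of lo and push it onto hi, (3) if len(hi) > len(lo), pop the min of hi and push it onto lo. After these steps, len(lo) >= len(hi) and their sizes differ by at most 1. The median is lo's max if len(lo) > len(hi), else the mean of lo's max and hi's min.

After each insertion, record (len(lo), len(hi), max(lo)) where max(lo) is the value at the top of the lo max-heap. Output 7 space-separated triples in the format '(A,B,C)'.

Answer: (1,0,48) (1,1,1) (2,1,5) (2,2,5) (3,2,30) (3,3,15) (4,3,15)

Derivation:
Step 1: insert 48 -> lo=[48] hi=[] -> (len(lo)=1, len(hi)=0, max(lo)=48)
Step 2: insert 1 -> lo=[1] hi=[48] -> (len(lo)=1, len(hi)=1, max(lo)=1)
Step 3: insert 5 -> lo=[1, 5] hi=[48] -> (len(lo)=2, len(hi)=1, max(lo)=5)
Step 4: insert 45 -> lo=[1, 5] hi=[45, 48] -> (len(lo)=2, len(hi)=2, max(lo)=5)
Step 5: insert 30 -> lo=[1, 5, 30] hi=[45, 48] -> (len(lo)=3, len(hi)=2, max(lo)=30)
Step 6: insert 15 -> lo=[1, 5, 15] hi=[30, 45, 48] -> (len(lo)=3, len(hi)=3, max(lo)=15)
Step 7: insert 14 -> lo=[1, 5, 14, 15] hi=[30, 45, 48] -> (len(lo)=4, len(hi)=3, max(lo)=15)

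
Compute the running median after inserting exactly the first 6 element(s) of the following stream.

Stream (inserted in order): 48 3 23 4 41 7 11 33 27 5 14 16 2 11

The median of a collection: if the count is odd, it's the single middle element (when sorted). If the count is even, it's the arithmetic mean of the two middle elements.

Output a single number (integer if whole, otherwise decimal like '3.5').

Answer: 15

Derivation:
Step 1: insert 48 -> lo=[48] (size 1, max 48) hi=[] (size 0) -> median=48
Step 2: insert 3 -> lo=[3] (size 1, max 3) hi=[48] (size 1, min 48) -> median=25.5
Step 3: insert 23 -> lo=[3, 23] (size 2, max 23) hi=[48] (size 1, min 48) -> median=23
Step 4: insert 4 -> lo=[3, 4] (size 2, max 4) hi=[23, 48] (size 2, min 23) -> median=13.5
Step 5: insert 41 -> lo=[3, 4, 23] (size 3, max 23) hi=[41, 48] (size 2, min 41) -> median=23
Step 6: insert 7 -> lo=[3, 4, 7] (size 3, max 7) hi=[23, 41, 48] (size 3, min 23) -> median=15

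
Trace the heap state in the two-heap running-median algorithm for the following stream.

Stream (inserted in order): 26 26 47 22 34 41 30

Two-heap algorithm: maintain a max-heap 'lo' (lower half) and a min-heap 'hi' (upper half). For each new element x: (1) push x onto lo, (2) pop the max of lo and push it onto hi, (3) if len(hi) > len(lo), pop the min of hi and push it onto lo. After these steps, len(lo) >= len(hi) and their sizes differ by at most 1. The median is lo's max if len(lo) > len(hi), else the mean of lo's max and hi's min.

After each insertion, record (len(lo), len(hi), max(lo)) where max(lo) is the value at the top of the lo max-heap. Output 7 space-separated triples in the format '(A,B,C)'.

Step 1: insert 26 -> lo=[26] hi=[] -> (len(lo)=1, len(hi)=0, max(lo)=26)
Step 2: insert 26 -> lo=[26] hi=[26] -> (len(lo)=1, len(hi)=1, max(lo)=26)
Step 3: insert 47 -> lo=[26, 26] hi=[47] -> (len(lo)=2, len(hi)=1, max(lo)=26)
Step 4: insert 22 -> lo=[22, 26] hi=[26, 47] -> (len(lo)=2, len(hi)=2, max(lo)=26)
Step 5: insert 34 -> lo=[22, 26, 26] hi=[34, 47] -> (len(lo)=3, len(hi)=2, max(lo)=26)
Step 6: insert 41 -> lo=[22, 26, 26] hi=[34, 41, 47] -> (len(lo)=3, len(hi)=3, max(lo)=26)
Step 7: insert 30 -> lo=[22, 26, 26, 30] hi=[34, 41, 47] -> (len(lo)=4, len(hi)=3, max(lo)=30)

Answer: (1,0,26) (1,1,26) (2,1,26) (2,2,26) (3,2,26) (3,3,26) (4,3,30)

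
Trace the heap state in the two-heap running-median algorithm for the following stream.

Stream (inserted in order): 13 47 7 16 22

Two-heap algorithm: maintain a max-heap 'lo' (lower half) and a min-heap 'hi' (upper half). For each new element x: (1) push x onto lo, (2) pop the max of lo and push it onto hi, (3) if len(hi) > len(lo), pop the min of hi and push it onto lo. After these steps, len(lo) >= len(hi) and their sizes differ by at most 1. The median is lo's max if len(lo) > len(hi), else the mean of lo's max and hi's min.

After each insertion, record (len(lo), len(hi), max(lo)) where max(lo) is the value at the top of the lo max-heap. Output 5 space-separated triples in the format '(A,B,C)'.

Step 1: insert 13 -> lo=[13] hi=[] -> (len(lo)=1, len(hi)=0, max(lo)=13)
Step 2: insert 47 -> lo=[13] hi=[47] -> (len(lo)=1, len(hi)=1, max(lo)=13)
Step 3: insert 7 -> lo=[7, 13] hi=[47] -> (len(lo)=2, len(hi)=1, max(lo)=13)
Step 4: insert 16 -> lo=[7, 13] hi=[16, 47] -> (len(lo)=2, len(hi)=2, max(lo)=13)
Step 5: insert 22 -> lo=[7, 13, 16] hi=[22, 47] -> (len(lo)=3, len(hi)=2, max(lo)=16)

Answer: (1,0,13) (1,1,13) (2,1,13) (2,2,13) (3,2,16)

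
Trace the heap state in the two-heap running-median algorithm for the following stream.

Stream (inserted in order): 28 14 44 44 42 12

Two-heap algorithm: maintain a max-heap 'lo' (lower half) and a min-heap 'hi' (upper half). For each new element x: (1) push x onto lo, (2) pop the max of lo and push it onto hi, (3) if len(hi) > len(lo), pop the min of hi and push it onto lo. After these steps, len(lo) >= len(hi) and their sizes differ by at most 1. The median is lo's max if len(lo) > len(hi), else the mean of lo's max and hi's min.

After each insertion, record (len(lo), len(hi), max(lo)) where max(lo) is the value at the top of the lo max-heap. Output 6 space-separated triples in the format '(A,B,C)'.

Step 1: insert 28 -> lo=[28] hi=[] -> (len(lo)=1, len(hi)=0, max(lo)=28)
Step 2: insert 14 -> lo=[14] hi=[28] -> (len(lo)=1, len(hi)=1, max(lo)=14)
Step 3: insert 44 -> lo=[14, 28] hi=[44] -> (len(lo)=2, len(hi)=1, max(lo)=28)
Step 4: insert 44 -> lo=[14, 28] hi=[44, 44] -> (len(lo)=2, len(hi)=2, max(lo)=28)
Step 5: insert 42 -> lo=[14, 28, 42] hi=[44, 44] -> (len(lo)=3, len(hi)=2, max(lo)=42)
Step 6: insert 12 -> lo=[12, 14, 28] hi=[42, 44, 44] -> (len(lo)=3, len(hi)=3, max(lo)=28)

Answer: (1,0,28) (1,1,14) (2,1,28) (2,2,28) (3,2,42) (3,3,28)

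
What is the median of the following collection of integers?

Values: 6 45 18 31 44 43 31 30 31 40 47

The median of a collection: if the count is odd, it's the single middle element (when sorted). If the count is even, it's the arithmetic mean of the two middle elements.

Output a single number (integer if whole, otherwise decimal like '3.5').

Step 1: insert 6 -> lo=[6] (size 1, max 6) hi=[] (size 0) -> median=6
Step 2: insert 45 -> lo=[6] (size 1, max 6) hi=[45] (size 1, min 45) -> median=25.5
Step 3: insert 18 -> lo=[6, 18] (size 2, max 18) hi=[45] (size 1, min 45) -> median=18
Step 4: insert 31 -> lo=[6, 18] (size 2, max 18) hi=[31, 45] (size 2, min 31) -> median=24.5
Step 5: insert 44 -> lo=[6, 18, 31] (size 3, max 31) hi=[44, 45] (size 2, min 44) -> median=31
Step 6: insert 43 -> lo=[6, 18, 31] (size 3, max 31) hi=[43, 44, 45] (size 3, min 43) -> median=37
Step 7: insert 31 -> lo=[6, 18, 31, 31] (size 4, max 31) hi=[43, 44, 45] (size 3, min 43) -> median=31
Step 8: insert 30 -> lo=[6, 18, 30, 31] (size 4, max 31) hi=[31, 43, 44, 45] (size 4, min 31) -> median=31
Step 9: insert 31 -> lo=[6, 18, 30, 31, 31] (size 5, max 31) hi=[31, 43, 44, 45] (size 4, min 31) -> median=31
Step 10: insert 40 -> lo=[6, 18, 30, 31, 31] (size 5, max 31) hi=[31, 40, 43, 44, 45] (size 5, min 31) -> median=31
Step 11: insert 47 -> lo=[6, 18, 30, 31, 31, 31] (size 6, max 31) hi=[40, 43, 44, 45, 47] (size 5, min 40) -> median=31

Answer: 31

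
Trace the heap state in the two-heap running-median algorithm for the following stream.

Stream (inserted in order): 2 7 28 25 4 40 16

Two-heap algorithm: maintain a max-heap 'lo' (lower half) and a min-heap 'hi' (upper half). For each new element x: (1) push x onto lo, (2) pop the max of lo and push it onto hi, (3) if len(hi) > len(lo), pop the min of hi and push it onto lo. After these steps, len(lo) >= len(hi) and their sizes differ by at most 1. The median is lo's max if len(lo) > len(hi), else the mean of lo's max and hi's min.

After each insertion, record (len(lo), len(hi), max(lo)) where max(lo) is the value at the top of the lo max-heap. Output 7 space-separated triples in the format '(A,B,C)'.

Step 1: insert 2 -> lo=[2] hi=[] -> (len(lo)=1, len(hi)=0, max(lo)=2)
Step 2: insert 7 -> lo=[2] hi=[7] -> (len(lo)=1, len(hi)=1, max(lo)=2)
Step 3: insert 28 -> lo=[2, 7] hi=[28] -> (len(lo)=2, len(hi)=1, max(lo)=7)
Step 4: insert 25 -> lo=[2, 7] hi=[25, 28] -> (len(lo)=2, len(hi)=2, max(lo)=7)
Step 5: insert 4 -> lo=[2, 4, 7] hi=[25, 28] -> (len(lo)=3, len(hi)=2, max(lo)=7)
Step 6: insert 40 -> lo=[2, 4, 7] hi=[25, 28, 40] -> (len(lo)=3, len(hi)=3, max(lo)=7)
Step 7: insert 16 -> lo=[2, 4, 7, 16] hi=[25, 28, 40] -> (len(lo)=4, len(hi)=3, max(lo)=16)

Answer: (1,0,2) (1,1,2) (2,1,7) (2,2,7) (3,2,7) (3,3,7) (4,3,16)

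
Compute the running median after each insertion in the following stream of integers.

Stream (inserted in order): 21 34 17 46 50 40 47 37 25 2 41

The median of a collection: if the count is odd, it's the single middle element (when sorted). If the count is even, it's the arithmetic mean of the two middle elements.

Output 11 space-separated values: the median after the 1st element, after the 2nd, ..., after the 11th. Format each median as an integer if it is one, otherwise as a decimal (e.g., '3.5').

Answer: 21 27.5 21 27.5 34 37 40 38.5 37 35.5 37

Derivation:
Step 1: insert 21 -> lo=[21] (size 1, max 21) hi=[] (size 0) -> median=21
Step 2: insert 34 -> lo=[21] (size 1, max 21) hi=[34] (size 1, min 34) -> median=27.5
Step 3: insert 17 -> lo=[17, 21] (size 2, max 21) hi=[34] (size 1, min 34) -> median=21
Step 4: insert 46 -> lo=[17, 21] (size 2, max 21) hi=[34, 46] (size 2, min 34) -> median=27.5
Step 5: insert 50 -> lo=[17, 21, 34] (size 3, max 34) hi=[46, 50] (size 2, min 46) -> median=34
Step 6: insert 40 -> lo=[17, 21, 34] (size 3, max 34) hi=[40, 46, 50] (size 3, min 40) -> median=37
Step 7: insert 47 -> lo=[17, 21, 34, 40] (size 4, max 40) hi=[46, 47, 50] (size 3, min 46) -> median=40
Step 8: insert 37 -> lo=[17, 21, 34, 37] (size 4, max 37) hi=[40, 46, 47, 50] (size 4, min 40) -> median=38.5
Step 9: insert 25 -> lo=[17, 21, 25, 34, 37] (size 5, max 37) hi=[40, 46, 47, 50] (size 4, min 40) -> median=37
Step 10: insert 2 -> lo=[2, 17, 21, 25, 34] (size 5, max 34) hi=[37, 40, 46, 47, 50] (size 5, min 37) -> median=35.5
Step 11: insert 41 -> lo=[2, 17, 21, 25, 34, 37] (size 6, max 37) hi=[40, 41, 46, 47, 50] (size 5, min 40) -> median=37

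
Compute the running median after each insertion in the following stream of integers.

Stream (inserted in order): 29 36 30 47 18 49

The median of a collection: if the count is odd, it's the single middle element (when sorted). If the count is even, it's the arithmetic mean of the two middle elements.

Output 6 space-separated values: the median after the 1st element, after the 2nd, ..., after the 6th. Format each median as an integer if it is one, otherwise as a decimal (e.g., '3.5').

Answer: 29 32.5 30 33 30 33

Derivation:
Step 1: insert 29 -> lo=[29] (size 1, max 29) hi=[] (size 0) -> median=29
Step 2: insert 36 -> lo=[29] (size 1, max 29) hi=[36] (size 1, min 36) -> median=32.5
Step 3: insert 30 -> lo=[29, 30] (size 2, max 30) hi=[36] (size 1, min 36) -> median=30
Step 4: insert 47 -> lo=[29, 30] (size 2, max 30) hi=[36, 47] (size 2, min 36) -> median=33
Step 5: insert 18 -> lo=[18, 29, 30] (size 3, max 30) hi=[36, 47] (size 2, min 36) -> median=30
Step 6: insert 49 -> lo=[18, 29, 30] (size 3, max 30) hi=[36, 47, 49] (size 3, min 36) -> median=33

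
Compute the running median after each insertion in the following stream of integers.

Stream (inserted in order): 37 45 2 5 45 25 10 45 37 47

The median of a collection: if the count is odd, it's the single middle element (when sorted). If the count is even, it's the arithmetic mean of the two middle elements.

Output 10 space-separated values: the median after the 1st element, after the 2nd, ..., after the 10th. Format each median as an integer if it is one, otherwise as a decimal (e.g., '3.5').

Answer: 37 41 37 21 37 31 25 31 37 37

Derivation:
Step 1: insert 37 -> lo=[37] (size 1, max 37) hi=[] (size 0) -> median=37
Step 2: insert 45 -> lo=[37] (size 1, max 37) hi=[45] (size 1, min 45) -> median=41
Step 3: insert 2 -> lo=[2, 37] (size 2, max 37) hi=[45] (size 1, min 45) -> median=37
Step 4: insert 5 -> lo=[2, 5] (size 2, max 5) hi=[37, 45] (size 2, min 37) -> median=21
Step 5: insert 45 -> lo=[2, 5, 37] (size 3, max 37) hi=[45, 45] (size 2, min 45) -> median=37
Step 6: insert 25 -> lo=[2, 5, 25] (size 3, max 25) hi=[37, 45, 45] (size 3, min 37) -> median=31
Step 7: insert 10 -> lo=[2, 5, 10, 25] (size 4, max 25) hi=[37, 45, 45] (size 3, min 37) -> median=25
Step 8: insert 45 -> lo=[2, 5, 10, 25] (size 4, max 25) hi=[37, 45, 45, 45] (size 4, min 37) -> median=31
Step 9: insert 37 -> lo=[2, 5, 10, 25, 37] (size 5, max 37) hi=[37, 45, 45, 45] (size 4, min 37) -> median=37
Step 10: insert 47 -> lo=[2, 5, 10, 25, 37] (size 5, max 37) hi=[37, 45, 45, 45, 47] (size 5, min 37) -> median=37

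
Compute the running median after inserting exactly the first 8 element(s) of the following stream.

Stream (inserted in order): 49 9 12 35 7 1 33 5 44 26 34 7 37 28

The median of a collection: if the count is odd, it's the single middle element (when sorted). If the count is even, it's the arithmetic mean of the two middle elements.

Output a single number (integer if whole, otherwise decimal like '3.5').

Answer: 10.5

Derivation:
Step 1: insert 49 -> lo=[49] (size 1, max 49) hi=[] (size 0) -> median=49
Step 2: insert 9 -> lo=[9] (size 1, max 9) hi=[49] (size 1, min 49) -> median=29
Step 3: insert 12 -> lo=[9, 12] (size 2, max 12) hi=[49] (size 1, min 49) -> median=12
Step 4: insert 35 -> lo=[9, 12] (size 2, max 12) hi=[35, 49] (size 2, min 35) -> median=23.5
Step 5: insert 7 -> lo=[7, 9, 12] (size 3, max 12) hi=[35, 49] (size 2, min 35) -> median=12
Step 6: insert 1 -> lo=[1, 7, 9] (size 3, max 9) hi=[12, 35, 49] (size 3, min 12) -> median=10.5
Step 7: insert 33 -> lo=[1, 7, 9, 12] (size 4, max 12) hi=[33, 35, 49] (size 3, min 33) -> median=12
Step 8: insert 5 -> lo=[1, 5, 7, 9] (size 4, max 9) hi=[12, 33, 35, 49] (size 4, min 12) -> median=10.5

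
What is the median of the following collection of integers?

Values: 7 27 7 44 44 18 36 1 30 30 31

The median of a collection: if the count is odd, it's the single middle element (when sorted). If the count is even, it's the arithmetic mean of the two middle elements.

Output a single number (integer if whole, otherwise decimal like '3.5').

Answer: 30

Derivation:
Step 1: insert 7 -> lo=[7] (size 1, max 7) hi=[] (size 0) -> median=7
Step 2: insert 27 -> lo=[7] (size 1, max 7) hi=[27] (size 1, min 27) -> median=17
Step 3: insert 7 -> lo=[7, 7] (size 2, max 7) hi=[27] (size 1, min 27) -> median=7
Step 4: insert 44 -> lo=[7, 7] (size 2, max 7) hi=[27, 44] (size 2, min 27) -> median=17
Step 5: insert 44 -> lo=[7, 7, 27] (size 3, max 27) hi=[44, 44] (size 2, min 44) -> median=27
Step 6: insert 18 -> lo=[7, 7, 18] (size 3, max 18) hi=[27, 44, 44] (size 3, min 27) -> median=22.5
Step 7: insert 36 -> lo=[7, 7, 18, 27] (size 4, max 27) hi=[36, 44, 44] (size 3, min 36) -> median=27
Step 8: insert 1 -> lo=[1, 7, 7, 18] (size 4, max 18) hi=[27, 36, 44, 44] (size 4, min 27) -> median=22.5
Step 9: insert 30 -> lo=[1, 7, 7, 18, 27] (size 5, max 27) hi=[30, 36, 44, 44] (size 4, min 30) -> median=27
Step 10: insert 30 -> lo=[1, 7, 7, 18, 27] (size 5, max 27) hi=[30, 30, 36, 44, 44] (size 5, min 30) -> median=28.5
Step 11: insert 31 -> lo=[1, 7, 7, 18, 27, 30] (size 6, max 30) hi=[30, 31, 36, 44, 44] (size 5, min 30) -> median=30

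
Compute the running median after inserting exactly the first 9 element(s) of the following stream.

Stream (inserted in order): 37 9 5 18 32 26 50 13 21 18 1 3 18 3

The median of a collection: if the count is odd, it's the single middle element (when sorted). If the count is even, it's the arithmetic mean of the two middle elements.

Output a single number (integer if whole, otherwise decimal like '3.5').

Step 1: insert 37 -> lo=[37] (size 1, max 37) hi=[] (size 0) -> median=37
Step 2: insert 9 -> lo=[9] (size 1, max 9) hi=[37] (size 1, min 37) -> median=23
Step 3: insert 5 -> lo=[5, 9] (size 2, max 9) hi=[37] (size 1, min 37) -> median=9
Step 4: insert 18 -> lo=[5, 9] (size 2, max 9) hi=[18, 37] (size 2, min 18) -> median=13.5
Step 5: insert 32 -> lo=[5, 9, 18] (size 3, max 18) hi=[32, 37] (size 2, min 32) -> median=18
Step 6: insert 26 -> lo=[5, 9, 18] (size 3, max 18) hi=[26, 32, 37] (size 3, min 26) -> median=22
Step 7: insert 50 -> lo=[5, 9, 18, 26] (size 4, max 26) hi=[32, 37, 50] (size 3, min 32) -> median=26
Step 8: insert 13 -> lo=[5, 9, 13, 18] (size 4, max 18) hi=[26, 32, 37, 50] (size 4, min 26) -> median=22
Step 9: insert 21 -> lo=[5, 9, 13, 18, 21] (size 5, max 21) hi=[26, 32, 37, 50] (size 4, min 26) -> median=21

Answer: 21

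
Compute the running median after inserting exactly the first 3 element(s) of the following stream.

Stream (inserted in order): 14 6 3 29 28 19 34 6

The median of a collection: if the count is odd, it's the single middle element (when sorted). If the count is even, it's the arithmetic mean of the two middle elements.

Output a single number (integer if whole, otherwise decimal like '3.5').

Answer: 6

Derivation:
Step 1: insert 14 -> lo=[14] (size 1, max 14) hi=[] (size 0) -> median=14
Step 2: insert 6 -> lo=[6] (size 1, max 6) hi=[14] (size 1, min 14) -> median=10
Step 3: insert 3 -> lo=[3, 6] (size 2, max 6) hi=[14] (size 1, min 14) -> median=6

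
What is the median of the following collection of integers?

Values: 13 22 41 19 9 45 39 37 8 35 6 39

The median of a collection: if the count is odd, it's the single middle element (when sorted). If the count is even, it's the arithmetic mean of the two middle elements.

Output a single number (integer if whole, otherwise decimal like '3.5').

Step 1: insert 13 -> lo=[13] (size 1, max 13) hi=[] (size 0) -> median=13
Step 2: insert 22 -> lo=[13] (size 1, max 13) hi=[22] (size 1, min 22) -> median=17.5
Step 3: insert 41 -> lo=[13, 22] (size 2, max 22) hi=[41] (size 1, min 41) -> median=22
Step 4: insert 19 -> lo=[13, 19] (size 2, max 19) hi=[22, 41] (size 2, min 22) -> median=20.5
Step 5: insert 9 -> lo=[9, 13, 19] (size 3, max 19) hi=[22, 41] (size 2, min 22) -> median=19
Step 6: insert 45 -> lo=[9, 13, 19] (size 3, max 19) hi=[22, 41, 45] (size 3, min 22) -> median=20.5
Step 7: insert 39 -> lo=[9, 13, 19, 22] (size 4, max 22) hi=[39, 41, 45] (size 3, min 39) -> median=22
Step 8: insert 37 -> lo=[9, 13, 19, 22] (size 4, max 22) hi=[37, 39, 41, 45] (size 4, min 37) -> median=29.5
Step 9: insert 8 -> lo=[8, 9, 13, 19, 22] (size 5, max 22) hi=[37, 39, 41, 45] (size 4, min 37) -> median=22
Step 10: insert 35 -> lo=[8, 9, 13, 19, 22] (size 5, max 22) hi=[35, 37, 39, 41, 45] (size 5, min 35) -> median=28.5
Step 11: insert 6 -> lo=[6, 8, 9, 13, 19, 22] (size 6, max 22) hi=[35, 37, 39, 41, 45] (size 5, min 35) -> median=22
Step 12: insert 39 -> lo=[6, 8, 9, 13, 19, 22] (size 6, max 22) hi=[35, 37, 39, 39, 41, 45] (size 6, min 35) -> median=28.5

Answer: 28.5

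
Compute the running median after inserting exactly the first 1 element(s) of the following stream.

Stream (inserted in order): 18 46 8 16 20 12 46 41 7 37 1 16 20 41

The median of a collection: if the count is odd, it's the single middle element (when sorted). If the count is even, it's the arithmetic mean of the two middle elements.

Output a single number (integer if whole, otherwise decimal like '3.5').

Answer: 18

Derivation:
Step 1: insert 18 -> lo=[18] (size 1, max 18) hi=[] (size 0) -> median=18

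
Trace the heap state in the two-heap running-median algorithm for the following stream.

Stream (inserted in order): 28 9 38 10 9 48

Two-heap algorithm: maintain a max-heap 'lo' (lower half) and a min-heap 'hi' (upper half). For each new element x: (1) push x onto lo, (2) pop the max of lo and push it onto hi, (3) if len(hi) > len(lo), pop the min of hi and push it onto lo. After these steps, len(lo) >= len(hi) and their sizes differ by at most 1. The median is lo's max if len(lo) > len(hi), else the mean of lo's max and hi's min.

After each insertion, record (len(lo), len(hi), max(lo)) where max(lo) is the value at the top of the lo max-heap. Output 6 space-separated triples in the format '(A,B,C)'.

Answer: (1,0,28) (1,1,9) (2,1,28) (2,2,10) (3,2,10) (3,3,10)

Derivation:
Step 1: insert 28 -> lo=[28] hi=[] -> (len(lo)=1, len(hi)=0, max(lo)=28)
Step 2: insert 9 -> lo=[9] hi=[28] -> (len(lo)=1, len(hi)=1, max(lo)=9)
Step 3: insert 38 -> lo=[9, 28] hi=[38] -> (len(lo)=2, len(hi)=1, max(lo)=28)
Step 4: insert 10 -> lo=[9, 10] hi=[28, 38] -> (len(lo)=2, len(hi)=2, max(lo)=10)
Step 5: insert 9 -> lo=[9, 9, 10] hi=[28, 38] -> (len(lo)=3, len(hi)=2, max(lo)=10)
Step 6: insert 48 -> lo=[9, 9, 10] hi=[28, 38, 48] -> (len(lo)=3, len(hi)=3, max(lo)=10)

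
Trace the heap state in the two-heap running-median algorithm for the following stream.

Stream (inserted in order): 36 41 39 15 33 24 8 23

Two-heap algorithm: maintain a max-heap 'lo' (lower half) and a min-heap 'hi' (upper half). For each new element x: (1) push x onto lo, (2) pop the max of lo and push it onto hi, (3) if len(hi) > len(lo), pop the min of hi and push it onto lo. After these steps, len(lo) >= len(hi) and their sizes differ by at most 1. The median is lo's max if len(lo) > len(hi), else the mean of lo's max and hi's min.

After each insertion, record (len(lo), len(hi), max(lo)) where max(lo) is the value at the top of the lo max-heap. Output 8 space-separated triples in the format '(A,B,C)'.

Answer: (1,0,36) (1,1,36) (2,1,39) (2,2,36) (3,2,36) (3,3,33) (4,3,33) (4,4,24)

Derivation:
Step 1: insert 36 -> lo=[36] hi=[] -> (len(lo)=1, len(hi)=0, max(lo)=36)
Step 2: insert 41 -> lo=[36] hi=[41] -> (len(lo)=1, len(hi)=1, max(lo)=36)
Step 3: insert 39 -> lo=[36, 39] hi=[41] -> (len(lo)=2, len(hi)=1, max(lo)=39)
Step 4: insert 15 -> lo=[15, 36] hi=[39, 41] -> (len(lo)=2, len(hi)=2, max(lo)=36)
Step 5: insert 33 -> lo=[15, 33, 36] hi=[39, 41] -> (len(lo)=3, len(hi)=2, max(lo)=36)
Step 6: insert 24 -> lo=[15, 24, 33] hi=[36, 39, 41] -> (len(lo)=3, len(hi)=3, max(lo)=33)
Step 7: insert 8 -> lo=[8, 15, 24, 33] hi=[36, 39, 41] -> (len(lo)=4, len(hi)=3, max(lo)=33)
Step 8: insert 23 -> lo=[8, 15, 23, 24] hi=[33, 36, 39, 41] -> (len(lo)=4, len(hi)=4, max(lo)=24)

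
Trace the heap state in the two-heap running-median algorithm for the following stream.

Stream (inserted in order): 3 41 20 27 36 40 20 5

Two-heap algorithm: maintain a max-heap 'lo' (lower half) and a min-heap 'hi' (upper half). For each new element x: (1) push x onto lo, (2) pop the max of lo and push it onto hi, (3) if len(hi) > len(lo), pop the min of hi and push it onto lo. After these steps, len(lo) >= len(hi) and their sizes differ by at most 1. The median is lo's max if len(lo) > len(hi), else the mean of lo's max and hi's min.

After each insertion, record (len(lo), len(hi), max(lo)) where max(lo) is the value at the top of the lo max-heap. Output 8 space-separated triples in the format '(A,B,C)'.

Answer: (1,0,3) (1,1,3) (2,1,20) (2,2,20) (3,2,27) (3,3,27) (4,3,27) (4,4,20)

Derivation:
Step 1: insert 3 -> lo=[3] hi=[] -> (len(lo)=1, len(hi)=0, max(lo)=3)
Step 2: insert 41 -> lo=[3] hi=[41] -> (len(lo)=1, len(hi)=1, max(lo)=3)
Step 3: insert 20 -> lo=[3, 20] hi=[41] -> (len(lo)=2, len(hi)=1, max(lo)=20)
Step 4: insert 27 -> lo=[3, 20] hi=[27, 41] -> (len(lo)=2, len(hi)=2, max(lo)=20)
Step 5: insert 36 -> lo=[3, 20, 27] hi=[36, 41] -> (len(lo)=3, len(hi)=2, max(lo)=27)
Step 6: insert 40 -> lo=[3, 20, 27] hi=[36, 40, 41] -> (len(lo)=3, len(hi)=3, max(lo)=27)
Step 7: insert 20 -> lo=[3, 20, 20, 27] hi=[36, 40, 41] -> (len(lo)=4, len(hi)=3, max(lo)=27)
Step 8: insert 5 -> lo=[3, 5, 20, 20] hi=[27, 36, 40, 41] -> (len(lo)=4, len(hi)=4, max(lo)=20)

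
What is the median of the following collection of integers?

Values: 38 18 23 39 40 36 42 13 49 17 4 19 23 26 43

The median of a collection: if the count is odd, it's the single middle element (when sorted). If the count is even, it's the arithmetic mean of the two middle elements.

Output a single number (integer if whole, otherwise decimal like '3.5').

Answer: 26

Derivation:
Step 1: insert 38 -> lo=[38] (size 1, max 38) hi=[] (size 0) -> median=38
Step 2: insert 18 -> lo=[18] (size 1, max 18) hi=[38] (size 1, min 38) -> median=28
Step 3: insert 23 -> lo=[18, 23] (size 2, max 23) hi=[38] (size 1, min 38) -> median=23
Step 4: insert 39 -> lo=[18, 23] (size 2, max 23) hi=[38, 39] (size 2, min 38) -> median=30.5
Step 5: insert 40 -> lo=[18, 23, 38] (size 3, max 38) hi=[39, 40] (size 2, min 39) -> median=38
Step 6: insert 36 -> lo=[18, 23, 36] (size 3, max 36) hi=[38, 39, 40] (size 3, min 38) -> median=37
Step 7: insert 42 -> lo=[18, 23, 36, 38] (size 4, max 38) hi=[39, 40, 42] (size 3, min 39) -> median=38
Step 8: insert 13 -> lo=[13, 18, 23, 36] (size 4, max 36) hi=[38, 39, 40, 42] (size 4, min 38) -> median=37
Step 9: insert 49 -> lo=[13, 18, 23, 36, 38] (size 5, max 38) hi=[39, 40, 42, 49] (size 4, min 39) -> median=38
Step 10: insert 17 -> lo=[13, 17, 18, 23, 36] (size 5, max 36) hi=[38, 39, 40, 42, 49] (size 5, min 38) -> median=37
Step 11: insert 4 -> lo=[4, 13, 17, 18, 23, 36] (size 6, max 36) hi=[38, 39, 40, 42, 49] (size 5, min 38) -> median=36
Step 12: insert 19 -> lo=[4, 13, 17, 18, 19, 23] (size 6, max 23) hi=[36, 38, 39, 40, 42, 49] (size 6, min 36) -> median=29.5
Step 13: insert 23 -> lo=[4, 13, 17, 18, 19, 23, 23] (size 7, max 23) hi=[36, 38, 39, 40, 42, 49] (size 6, min 36) -> median=23
Step 14: insert 26 -> lo=[4, 13, 17, 18, 19, 23, 23] (size 7, max 23) hi=[26, 36, 38, 39, 40, 42, 49] (size 7, min 26) -> median=24.5
Step 15: insert 43 -> lo=[4, 13, 17, 18, 19, 23, 23, 26] (size 8, max 26) hi=[36, 38, 39, 40, 42, 43, 49] (size 7, min 36) -> median=26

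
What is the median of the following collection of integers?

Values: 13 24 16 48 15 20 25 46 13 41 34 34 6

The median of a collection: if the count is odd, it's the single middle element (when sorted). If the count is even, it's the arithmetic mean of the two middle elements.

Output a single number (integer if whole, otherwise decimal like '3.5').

Step 1: insert 13 -> lo=[13] (size 1, max 13) hi=[] (size 0) -> median=13
Step 2: insert 24 -> lo=[13] (size 1, max 13) hi=[24] (size 1, min 24) -> median=18.5
Step 3: insert 16 -> lo=[13, 16] (size 2, max 16) hi=[24] (size 1, min 24) -> median=16
Step 4: insert 48 -> lo=[13, 16] (size 2, max 16) hi=[24, 48] (size 2, min 24) -> median=20
Step 5: insert 15 -> lo=[13, 15, 16] (size 3, max 16) hi=[24, 48] (size 2, min 24) -> median=16
Step 6: insert 20 -> lo=[13, 15, 16] (size 3, max 16) hi=[20, 24, 48] (size 3, min 20) -> median=18
Step 7: insert 25 -> lo=[13, 15, 16, 20] (size 4, max 20) hi=[24, 25, 48] (size 3, min 24) -> median=20
Step 8: insert 46 -> lo=[13, 15, 16, 20] (size 4, max 20) hi=[24, 25, 46, 48] (size 4, min 24) -> median=22
Step 9: insert 13 -> lo=[13, 13, 15, 16, 20] (size 5, max 20) hi=[24, 25, 46, 48] (size 4, min 24) -> median=20
Step 10: insert 41 -> lo=[13, 13, 15, 16, 20] (size 5, max 20) hi=[24, 25, 41, 46, 48] (size 5, min 24) -> median=22
Step 11: insert 34 -> lo=[13, 13, 15, 16, 20, 24] (size 6, max 24) hi=[25, 34, 41, 46, 48] (size 5, min 25) -> median=24
Step 12: insert 34 -> lo=[13, 13, 15, 16, 20, 24] (size 6, max 24) hi=[25, 34, 34, 41, 46, 48] (size 6, min 25) -> median=24.5
Step 13: insert 6 -> lo=[6, 13, 13, 15, 16, 20, 24] (size 7, max 24) hi=[25, 34, 34, 41, 46, 48] (size 6, min 25) -> median=24

Answer: 24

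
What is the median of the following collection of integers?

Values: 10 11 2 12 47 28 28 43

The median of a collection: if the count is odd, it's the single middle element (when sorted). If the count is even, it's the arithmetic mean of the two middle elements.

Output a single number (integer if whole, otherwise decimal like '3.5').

Answer: 20

Derivation:
Step 1: insert 10 -> lo=[10] (size 1, max 10) hi=[] (size 0) -> median=10
Step 2: insert 11 -> lo=[10] (size 1, max 10) hi=[11] (size 1, min 11) -> median=10.5
Step 3: insert 2 -> lo=[2, 10] (size 2, max 10) hi=[11] (size 1, min 11) -> median=10
Step 4: insert 12 -> lo=[2, 10] (size 2, max 10) hi=[11, 12] (size 2, min 11) -> median=10.5
Step 5: insert 47 -> lo=[2, 10, 11] (size 3, max 11) hi=[12, 47] (size 2, min 12) -> median=11
Step 6: insert 28 -> lo=[2, 10, 11] (size 3, max 11) hi=[12, 28, 47] (size 3, min 12) -> median=11.5
Step 7: insert 28 -> lo=[2, 10, 11, 12] (size 4, max 12) hi=[28, 28, 47] (size 3, min 28) -> median=12
Step 8: insert 43 -> lo=[2, 10, 11, 12] (size 4, max 12) hi=[28, 28, 43, 47] (size 4, min 28) -> median=20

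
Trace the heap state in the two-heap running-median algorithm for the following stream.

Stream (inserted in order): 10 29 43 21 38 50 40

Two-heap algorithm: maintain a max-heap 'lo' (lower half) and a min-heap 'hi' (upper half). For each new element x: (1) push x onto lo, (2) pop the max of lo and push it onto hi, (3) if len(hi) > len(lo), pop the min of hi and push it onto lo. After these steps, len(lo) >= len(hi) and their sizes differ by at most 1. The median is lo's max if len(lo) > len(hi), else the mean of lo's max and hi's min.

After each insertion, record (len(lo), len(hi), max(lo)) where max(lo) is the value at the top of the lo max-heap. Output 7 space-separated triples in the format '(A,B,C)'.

Answer: (1,0,10) (1,1,10) (2,1,29) (2,2,21) (3,2,29) (3,3,29) (4,3,38)

Derivation:
Step 1: insert 10 -> lo=[10] hi=[] -> (len(lo)=1, len(hi)=0, max(lo)=10)
Step 2: insert 29 -> lo=[10] hi=[29] -> (len(lo)=1, len(hi)=1, max(lo)=10)
Step 3: insert 43 -> lo=[10, 29] hi=[43] -> (len(lo)=2, len(hi)=1, max(lo)=29)
Step 4: insert 21 -> lo=[10, 21] hi=[29, 43] -> (len(lo)=2, len(hi)=2, max(lo)=21)
Step 5: insert 38 -> lo=[10, 21, 29] hi=[38, 43] -> (len(lo)=3, len(hi)=2, max(lo)=29)
Step 6: insert 50 -> lo=[10, 21, 29] hi=[38, 43, 50] -> (len(lo)=3, len(hi)=3, max(lo)=29)
Step 7: insert 40 -> lo=[10, 21, 29, 38] hi=[40, 43, 50] -> (len(lo)=4, len(hi)=3, max(lo)=38)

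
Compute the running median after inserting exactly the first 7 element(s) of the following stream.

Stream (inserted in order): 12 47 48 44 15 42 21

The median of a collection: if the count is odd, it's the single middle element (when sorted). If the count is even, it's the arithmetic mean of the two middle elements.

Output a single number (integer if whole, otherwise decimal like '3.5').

Step 1: insert 12 -> lo=[12] (size 1, max 12) hi=[] (size 0) -> median=12
Step 2: insert 47 -> lo=[12] (size 1, max 12) hi=[47] (size 1, min 47) -> median=29.5
Step 3: insert 48 -> lo=[12, 47] (size 2, max 47) hi=[48] (size 1, min 48) -> median=47
Step 4: insert 44 -> lo=[12, 44] (size 2, max 44) hi=[47, 48] (size 2, min 47) -> median=45.5
Step 5: insert 15 -> lo=[12, 15, 44] (size 3, max 44) hi=[47, 48] (size 2, min 47) -> median=44
Step 6: insert 42 -> lo=[12, 15, 42] (size 3, max 42) hi=[44, 47, 48] (size 3, min 44) -> median=43
Step 7: insert 21 -> lo=[12, 15, 21, 42] (size 4, max 42) hi=[44, 47, 48] (size 3, min 44) -> median=42

Answer: 42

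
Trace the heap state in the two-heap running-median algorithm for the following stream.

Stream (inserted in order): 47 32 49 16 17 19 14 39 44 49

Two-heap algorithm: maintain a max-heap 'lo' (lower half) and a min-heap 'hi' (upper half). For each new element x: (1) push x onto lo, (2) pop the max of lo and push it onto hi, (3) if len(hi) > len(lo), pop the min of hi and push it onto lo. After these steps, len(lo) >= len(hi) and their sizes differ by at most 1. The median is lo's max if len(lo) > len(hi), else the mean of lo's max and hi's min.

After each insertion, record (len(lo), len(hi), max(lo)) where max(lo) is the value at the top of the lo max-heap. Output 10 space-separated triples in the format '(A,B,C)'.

Answer: (1,0,47) (1,1,32) (2,1,47) (2,2,32) (3,2,32) (3,3,19) (4,3,19) (4,4,19) (5,4,32) (5,5,32)

Derivation:
Step 1: insert 47 -> lo=[47] hi=[] -> (len(lo)=1, len(hi)=0, max(lo)=47)
Step 2: insert 32 -> lo=[32] hi=[47] -> (len(lo)=1, len(hi)=1, max(lo)=32)
Step 3: insert 49 -> lo=[32, 47] hi=[49] -> (len(lo)=2, len(hi)=1, max(lo)=47)
Step 4: insert 16 -> lo=[16, 32] hi=[47, 49] -> (len(lo)=2, len(hi)=2, max(lo)=32)
Step 5: insert 17 -> lo=[16, 17, 32] hi=[47, 49] -> (len(lo)=3, len(hi)=2, max(lo)=32)
Step 6: insert 19 -> lo=[16, 17, 19] hi=[32, 47, 49] -> (len(lo)=3, len(hi)=3, max(lo)=19)
Step 7: insert 14 -> lo=[14, 16, 17, 19] hi=[32, 47, 49] -> (len(lo)=4, len(hi)=3, max(lo)=19)
Step 8: insert 39 -> lo=[14, 16, 17, 19] hi=[32, 39, 47, 49] -> (len(lo)=4, len(hi)=4, max(lo)=19)
Step 9: insert 44 -> lo=[14, 16, 17, 19, 32] hi=[39, 44, 47, 49] -> (len(lo)=5, len(hi)=4, max(lo)=32)
Step 10: insert 49 -> lo=[14, 16, 17, 19, 32] hi=[39, 44, 47, 49, 49] -> (len(lo)=5, len(hi)=5, max(lo)=32)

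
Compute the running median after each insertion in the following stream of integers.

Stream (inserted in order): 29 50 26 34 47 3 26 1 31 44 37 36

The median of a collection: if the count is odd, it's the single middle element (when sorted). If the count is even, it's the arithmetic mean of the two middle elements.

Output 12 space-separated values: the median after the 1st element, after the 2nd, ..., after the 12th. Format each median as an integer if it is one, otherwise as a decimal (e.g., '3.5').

Answer: 29 39.5 29 31.5 34 31.5 29 27.5 29 30 31 32.5

Derivation:
Step 1: insert 29 -> lo=[29] (size 1, max 29) hi=[] (size 0) -> median=29
Step 2: insert 50 -> lo=[29] (size 1, max 29) hi=[50] (size 1, min 50) -> median=39.5
Step 3: insert 26 -> lo=[26, 29] (size 2, max 29) hi=[50] (size 1, min 50) -> median=29
Step 4: insert 34 -> lo=[26, 29] (size 2, max 29) hi=[34, 50] (size 2, min 34) -> median=31.5
Step 5: insert 47 -> lo=[26, 29, 34] (size 3, max 34) hi=[47, 50] (size 2, min 47) -> median=34
Step 6: insert 3 -> lo=[3, 26, 29] (size 3, max 29) hi=[34, 47, 50] (size 3, min 34) -> median=31.5
Step 7: insert 26 -> lo=[3, 26, 26, 29] (size 4, max 29) hi=[34, 47, 50] (size 3, min 34) -> median=29
Step 8: insert 1 -> lo=[1, 3, 26, 26] (size 4, max 26) hi=[29, 34, 47, 50] (size 4, min 29) -> median=27.5
Step 9: insert 31 -> lo=[1, 3, 26, 26, 29] (size 5, max 29) hi=[31, 34, 47, 50] (size 4, min 31) -> median=29
Step 10: insert 44 -> lo=[1, 3, 26, 26, 29] (size 5, max 29) hi=[31, 34, 44, 47, 50] (size 5, min 31) -> median=30
Step 11: insert 37 -> lo=[1, 3, 26, 26, 29, 31] (size 6, max 31) hi=[34, 37, 44, 47, 50] (size 5, min 34) -> median=31
Step 12: insert 36 -> lo=[1, 3, 26, 26, 29, 31] (size 6, max 31) hi=[34, 36, 37, 44, 47, 50] (size 6, min 34) -> median=32.5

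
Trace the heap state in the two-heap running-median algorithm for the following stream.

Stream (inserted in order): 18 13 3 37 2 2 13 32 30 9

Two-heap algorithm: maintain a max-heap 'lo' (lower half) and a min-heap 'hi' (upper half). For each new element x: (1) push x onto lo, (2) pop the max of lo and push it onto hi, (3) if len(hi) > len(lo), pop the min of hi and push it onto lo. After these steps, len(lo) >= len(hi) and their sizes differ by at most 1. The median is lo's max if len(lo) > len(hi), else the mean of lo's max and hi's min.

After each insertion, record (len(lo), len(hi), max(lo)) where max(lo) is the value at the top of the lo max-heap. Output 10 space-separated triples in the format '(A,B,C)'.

Step 1: insert 18 -> lo=[18] hi=[] -> (len(lo)=1, len(hi)=0, max(lo)=18)
Step 2: insert 13 -> lo=[13] hi=[18] -> (len(lo)=1, len(hi)=1, max(lo)=13)
Step 3: insert 3 -> lo=[3, 13] hi=[18] -> (len(lo)=2, len(hi)=1, max(lo)=13)
Step 4: insert 37 -> lo=[3, 13] hi=[18, 37] -> (len(lo)=2, len(hi)=2, max(lo)=13)
Step 5: insert 2 -> lo=[2, 3, 13] hi=[18, 37] -> (len(lo)=3, len(hi)=2, max(lo)=13)
Step 6: insert 2 -> lo=[2, 2, 3] hi=[13, 18, 37] -> (len(lo)=3, len(hi)=3, max(lo)=3)
Step 7: insert 13 -> lo=[2, 2, 3, 13] hi=[13, 18, 37] -> (len(lo)=4, len(hi)=3, max(lo)=13)
Step 8: insert 32 -> lo=[2, 2, 3, 13] hi=[13, 18, 32, 37] -> (len(lo)=4, len(hi)=4, max(lo)=13)
Step 9: insert 30 -> lo=[2, 2, 3, 13, 13] hi=[18, 30, 32, 37] -> (len(lo)=5, len(hi)=4, max(lo)=13)
Step 10: insert 9 -> lo=[2, 2, 3, 9, 13] hi=[13, 18, 30, 32, 37] -> (len(lo)=5, len(hi)=5, max(lo)=13)

Answer: (1,0,18) (1,1,13) (2,1,13) (2,2,13) (3,2,13) (3,3,3) (4,3,13) (4,4,13) (5,4,13) (5,5,13)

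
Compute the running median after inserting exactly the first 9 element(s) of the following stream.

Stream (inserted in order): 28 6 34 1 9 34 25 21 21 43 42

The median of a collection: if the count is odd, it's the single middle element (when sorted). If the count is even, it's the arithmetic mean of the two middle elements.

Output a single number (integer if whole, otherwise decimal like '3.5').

Answer: 21

Derivation:
Step 1: insert 28 -> lo=[28] (size 1, max 28) hi=[] (size 0) -> median=28
Step 2: insert 6 -> lo=[6] (size 1, max 6) hi=[28] (size 1, min 28) -> median=17
Step 3: insert 34 -> lo=[6, 28] (size 2, max 28) hi=[34] (size 1, min 34) -> median=28
Step 4: insert 1 -> lo=[1, 6] (size 2, max 6) hi=[28, 34] (size 2, min 28) -> median=17
Step 5: insert 9 -> lo=[1, 6, 9] (size 3, max 9) hi=[28, 34] (size 2, min 28) -> median=9
Step 6: insert 34 -> lo=[1, 6, 9] (size 3, max 9) hi=[28, 34, 34] (size 3, min 28) -> median=18.5
Step 7: insert 25 -> lo=[1, 6, 9, 25] (size 4, max 25) hi=[28, 34, 34] (size 3, min 28) -> median=25
Step 8: insert 21 -> lo=[1, 6, 9, 21] (size 4, max 21) hi=[25, 28, 34, 34] (size 4, min 25) -> median=23
Step 9: insert 21 -> lo=[1, 6, 9, 21, 21] (size 5, max 21) hi=[25, 28, 34, 34] (size 4, min 25) -> median=21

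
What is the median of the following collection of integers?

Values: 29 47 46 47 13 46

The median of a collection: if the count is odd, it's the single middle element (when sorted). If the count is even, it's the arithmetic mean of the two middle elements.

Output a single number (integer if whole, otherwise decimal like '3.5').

Answer: 46

Derivation:
Step 1: insert 29 -> lo=[29] (size 1, max 29) hi=[] (size 0) -> median=29
Step 2: insert 47 -> lo=[29] (size 1, max 29) hi=[47] (size 1, min 47) -> median=38
Step 3: insert 46 -> lo=[29, 46] (size 2, max 46) hi=[47] (size 1, min 47) -> median=46
Step 4: insert 47 -> lo=[29, 46] (size 2, max 46) hi=[47, 47] (size 2, min 47) -> median=46.5
Step 5: insert 13 -> lo=[13, 29, 46] (size 3, max 46) hi=[47, 47] (size 2, min 47) -> median=46
Step 6: insert 46 -> lo=[13, 29, 46] (size 3, max 46) hi=[46, 47, 47] (size 3, min 46) -> median=46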